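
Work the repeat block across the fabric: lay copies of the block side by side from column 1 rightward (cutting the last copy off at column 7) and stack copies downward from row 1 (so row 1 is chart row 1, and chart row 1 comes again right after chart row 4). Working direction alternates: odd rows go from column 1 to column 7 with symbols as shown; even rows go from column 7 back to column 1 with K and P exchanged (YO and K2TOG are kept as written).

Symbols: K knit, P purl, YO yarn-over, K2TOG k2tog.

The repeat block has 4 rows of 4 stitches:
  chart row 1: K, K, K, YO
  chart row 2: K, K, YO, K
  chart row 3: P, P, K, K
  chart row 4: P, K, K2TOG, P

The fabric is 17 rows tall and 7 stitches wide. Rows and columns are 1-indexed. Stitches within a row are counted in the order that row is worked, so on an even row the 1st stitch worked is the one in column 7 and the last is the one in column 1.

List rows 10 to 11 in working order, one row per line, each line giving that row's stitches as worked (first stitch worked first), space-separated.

Row 10: chart row 2, WS - tiled (columns 1-7): K K YO K K K YO; work from column 7 back to 1 with K<->P swapped.
Row 11: chart row 3, RS - tile across columns 1-7 and work as-is.

Rows as worked:
YO P P P YO P P
P P K K P P K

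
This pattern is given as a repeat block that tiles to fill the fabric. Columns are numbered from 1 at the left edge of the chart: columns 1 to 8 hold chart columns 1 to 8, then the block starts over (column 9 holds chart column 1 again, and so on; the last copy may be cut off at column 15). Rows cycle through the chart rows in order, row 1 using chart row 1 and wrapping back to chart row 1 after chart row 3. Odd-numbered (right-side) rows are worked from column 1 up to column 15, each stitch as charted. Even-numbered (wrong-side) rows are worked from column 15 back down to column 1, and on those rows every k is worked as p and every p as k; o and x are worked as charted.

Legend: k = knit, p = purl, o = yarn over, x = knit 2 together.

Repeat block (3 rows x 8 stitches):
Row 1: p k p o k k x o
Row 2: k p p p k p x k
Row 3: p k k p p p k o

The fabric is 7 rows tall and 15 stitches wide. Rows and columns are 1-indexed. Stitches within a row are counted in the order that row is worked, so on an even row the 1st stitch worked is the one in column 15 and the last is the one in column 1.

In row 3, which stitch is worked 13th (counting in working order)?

Result:
p

Derivation:
Row 3 uses chart row ((3-1) mod 3)+1 = 3. Row 3 is odd, so RS.
Chart row 3 tiled across columns 1-15: p k k p p p k o p k k p p p k
RS row: no reversal, no swap; stitch n worked = column n.
Counting 13 along the worked row gives p.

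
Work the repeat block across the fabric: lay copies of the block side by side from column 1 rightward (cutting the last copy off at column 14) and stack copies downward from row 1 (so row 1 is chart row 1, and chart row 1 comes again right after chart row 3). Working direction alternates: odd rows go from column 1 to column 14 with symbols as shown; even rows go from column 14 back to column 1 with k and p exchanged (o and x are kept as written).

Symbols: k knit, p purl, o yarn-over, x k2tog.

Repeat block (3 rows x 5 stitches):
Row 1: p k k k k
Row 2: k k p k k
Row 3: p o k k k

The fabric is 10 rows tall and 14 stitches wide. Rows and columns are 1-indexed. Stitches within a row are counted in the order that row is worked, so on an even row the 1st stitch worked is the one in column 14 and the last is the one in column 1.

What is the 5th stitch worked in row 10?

Stitch:
p

Derivation:
For row 10: chart row = ((10-1) mod 3) + 1 = 1; this is a WS (even) row.
Chart row 1 tiled across columns 1-14: p k k k k p k k k k p k k k
Wrong side: read the tiled row from column 14 down to 1 and exchange k with p (leave o, x).
Row 10 as worked: p p p k p p p p k p p p p k
Stitch 5 in working order -> p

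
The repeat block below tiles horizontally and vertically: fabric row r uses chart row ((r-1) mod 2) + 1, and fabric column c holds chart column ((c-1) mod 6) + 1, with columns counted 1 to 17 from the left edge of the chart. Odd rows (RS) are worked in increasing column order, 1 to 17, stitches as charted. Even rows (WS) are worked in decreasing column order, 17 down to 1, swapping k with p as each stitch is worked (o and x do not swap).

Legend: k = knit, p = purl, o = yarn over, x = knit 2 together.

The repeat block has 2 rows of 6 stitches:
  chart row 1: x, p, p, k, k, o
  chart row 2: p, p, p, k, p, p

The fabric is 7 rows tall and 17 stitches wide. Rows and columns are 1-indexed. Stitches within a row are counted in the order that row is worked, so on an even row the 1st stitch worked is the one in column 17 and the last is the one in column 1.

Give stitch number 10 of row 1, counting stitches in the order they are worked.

Row 1 uses chart row ((1-1) mod 2)+1 = 1. Row 1 is odd, so RS.
Chart row 1 tiled across columns 1-17: x p p k k o x p p k k o x p p k k
RS row: no reversal, no swap; stitch n worked = column n.
Stitch 10 in working order -> k

== STITCH ==
k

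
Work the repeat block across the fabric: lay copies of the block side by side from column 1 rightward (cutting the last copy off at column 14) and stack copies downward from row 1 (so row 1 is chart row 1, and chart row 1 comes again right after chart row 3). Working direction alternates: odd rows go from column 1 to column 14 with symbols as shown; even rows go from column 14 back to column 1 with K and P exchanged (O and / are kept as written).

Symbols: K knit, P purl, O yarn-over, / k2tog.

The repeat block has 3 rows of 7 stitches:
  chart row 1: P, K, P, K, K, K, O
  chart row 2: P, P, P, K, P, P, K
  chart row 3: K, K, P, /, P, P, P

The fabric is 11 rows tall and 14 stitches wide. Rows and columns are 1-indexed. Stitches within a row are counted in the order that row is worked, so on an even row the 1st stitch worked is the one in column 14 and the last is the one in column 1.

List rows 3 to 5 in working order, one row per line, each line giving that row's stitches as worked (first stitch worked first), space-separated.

Row 3: chart row 3, RS - tile across columns 1-14 and work as-is.
Row 4: chart row 1, WS - tiled (columns 1-14): P K P K K K O P K P K K K O; work from column 14 back to 1 with K<->P swapped.
Row 5: chart row 2, RS - tile across columns 1-14 and work as-is.

Result:
K K P / P P P K K P / P P P
O P P P K P K O P P P K P K
P P P K P P K P P P K P P K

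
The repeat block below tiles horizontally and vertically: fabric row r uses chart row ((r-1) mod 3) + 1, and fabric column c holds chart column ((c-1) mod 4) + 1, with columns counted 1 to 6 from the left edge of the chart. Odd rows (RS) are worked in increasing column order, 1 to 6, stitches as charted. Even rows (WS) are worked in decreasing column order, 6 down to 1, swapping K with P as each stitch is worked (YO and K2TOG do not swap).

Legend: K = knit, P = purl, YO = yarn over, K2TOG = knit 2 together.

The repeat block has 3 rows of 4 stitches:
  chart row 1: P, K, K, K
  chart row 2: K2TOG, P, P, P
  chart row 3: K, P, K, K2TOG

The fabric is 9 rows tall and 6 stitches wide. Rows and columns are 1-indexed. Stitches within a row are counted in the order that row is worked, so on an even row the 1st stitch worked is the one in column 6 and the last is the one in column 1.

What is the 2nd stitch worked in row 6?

Stitch:
P

Derivation:
For row 6: chart row = ((6-1) mod 3) + 1 = 3; this is a WS (even) row.
Chart row 3 tiled across columns 1-6: K P K K2TOG K P
Wrong side: read the tiled row from column 6 down to 1 and exchange K with P (leave YO, K2TOG).
Row 6 as worked: K P K2TOG P K P
Counting 2 along the worked row gives P.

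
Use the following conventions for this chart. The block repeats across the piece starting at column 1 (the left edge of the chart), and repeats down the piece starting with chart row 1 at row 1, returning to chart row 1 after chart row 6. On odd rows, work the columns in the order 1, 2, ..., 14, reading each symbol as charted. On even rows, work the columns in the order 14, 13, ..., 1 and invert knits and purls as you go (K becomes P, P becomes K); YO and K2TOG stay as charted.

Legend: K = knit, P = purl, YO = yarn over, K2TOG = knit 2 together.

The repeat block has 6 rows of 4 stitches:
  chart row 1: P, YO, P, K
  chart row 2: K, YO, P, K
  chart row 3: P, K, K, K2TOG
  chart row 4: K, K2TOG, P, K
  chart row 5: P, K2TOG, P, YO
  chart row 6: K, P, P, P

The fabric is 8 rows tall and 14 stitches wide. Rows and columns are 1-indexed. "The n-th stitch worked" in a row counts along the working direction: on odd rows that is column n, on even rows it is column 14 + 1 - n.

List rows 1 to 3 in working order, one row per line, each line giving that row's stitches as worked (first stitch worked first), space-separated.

Rows as worked:
P YO P K P YO P K P YO P K P YO
YO P P K YO P P K YO P P K YO P
P K K K2TOG P K K K2TOG P K K K2TOG P K

Derivation:
Row 1: chart row 1, RS - tile across columns 1-14 and work as-is.
Row 2: chart row 2, WS - tiled (columns 1-14): K YO P K K YO P K K YO P K K YO; work from column 14 back to 1 with K<->P swapped.
Row 3: chart row 3, RS - tile across columns 1-14 and work as-is.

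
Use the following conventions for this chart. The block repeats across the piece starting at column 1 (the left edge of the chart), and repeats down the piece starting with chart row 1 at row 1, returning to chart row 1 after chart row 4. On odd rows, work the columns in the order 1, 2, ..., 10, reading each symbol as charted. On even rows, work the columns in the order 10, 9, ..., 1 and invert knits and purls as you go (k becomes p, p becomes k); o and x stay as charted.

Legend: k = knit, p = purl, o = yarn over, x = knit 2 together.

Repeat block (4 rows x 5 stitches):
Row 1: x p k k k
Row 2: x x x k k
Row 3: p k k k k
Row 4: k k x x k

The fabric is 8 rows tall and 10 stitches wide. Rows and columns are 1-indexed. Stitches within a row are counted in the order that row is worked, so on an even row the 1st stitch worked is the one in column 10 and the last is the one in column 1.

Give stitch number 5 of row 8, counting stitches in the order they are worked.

Row 8: (8-1) mod 4 = 3, so use chart row 4. Even row -> WS.
Chart row 4 tiled across columns 1-10: k k x x k k k x x k
WS row: flip the tiled sequence (start at column 10) and apply k<->p; o and x stay.
Row 8 as worked: p x x p p p x x p p
The 5th stitch worked is p.

== STITCH ==
p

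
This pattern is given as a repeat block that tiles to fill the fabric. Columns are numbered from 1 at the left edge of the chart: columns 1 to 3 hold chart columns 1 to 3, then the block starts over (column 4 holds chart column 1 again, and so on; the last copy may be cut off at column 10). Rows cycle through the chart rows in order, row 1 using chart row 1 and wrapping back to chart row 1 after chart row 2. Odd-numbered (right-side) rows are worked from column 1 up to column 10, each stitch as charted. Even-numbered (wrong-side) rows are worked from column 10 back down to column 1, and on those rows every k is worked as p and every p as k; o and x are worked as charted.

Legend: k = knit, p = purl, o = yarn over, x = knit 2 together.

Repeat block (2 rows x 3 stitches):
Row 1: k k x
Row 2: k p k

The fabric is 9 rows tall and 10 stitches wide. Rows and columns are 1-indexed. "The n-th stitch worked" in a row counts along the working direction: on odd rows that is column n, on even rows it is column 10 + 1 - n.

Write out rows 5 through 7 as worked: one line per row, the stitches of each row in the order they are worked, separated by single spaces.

Result:
k k x k k x k k x k
p p k p p k p p k p
k k x k k x k k x k

Derivation:
Row 5: chart row 1, RS - tile across columns 1-10 and work as-is.
Row 6: chart row 2, WS - tiled (columns 1-10): k p k k p k k p k k; work from column 10 back to 1 with k<->p swapped.
Row 7: chart row 1, RS - tile across columns 1-10 and work as-is.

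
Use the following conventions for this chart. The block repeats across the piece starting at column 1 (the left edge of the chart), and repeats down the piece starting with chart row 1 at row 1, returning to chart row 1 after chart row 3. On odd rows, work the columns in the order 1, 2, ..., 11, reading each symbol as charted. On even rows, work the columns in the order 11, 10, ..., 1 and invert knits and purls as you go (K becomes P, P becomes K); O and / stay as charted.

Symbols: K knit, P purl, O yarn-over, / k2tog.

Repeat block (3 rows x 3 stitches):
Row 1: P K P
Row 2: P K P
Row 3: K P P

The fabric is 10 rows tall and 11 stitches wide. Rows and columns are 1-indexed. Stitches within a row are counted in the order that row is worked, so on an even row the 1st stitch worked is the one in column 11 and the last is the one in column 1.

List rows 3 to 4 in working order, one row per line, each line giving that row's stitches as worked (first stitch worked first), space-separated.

Row 3: chart row 3, RS - tile across columns 1-11 and work as-is.
Row 4: chart row 1, WS - tiled (columns 1-11): P K P P K P P K P P K; work from column 11 back to 1 with K<->P swapped.

== ROWS AS WORKED ==
K P P K P P K P P K P
P K K P K K P K K P K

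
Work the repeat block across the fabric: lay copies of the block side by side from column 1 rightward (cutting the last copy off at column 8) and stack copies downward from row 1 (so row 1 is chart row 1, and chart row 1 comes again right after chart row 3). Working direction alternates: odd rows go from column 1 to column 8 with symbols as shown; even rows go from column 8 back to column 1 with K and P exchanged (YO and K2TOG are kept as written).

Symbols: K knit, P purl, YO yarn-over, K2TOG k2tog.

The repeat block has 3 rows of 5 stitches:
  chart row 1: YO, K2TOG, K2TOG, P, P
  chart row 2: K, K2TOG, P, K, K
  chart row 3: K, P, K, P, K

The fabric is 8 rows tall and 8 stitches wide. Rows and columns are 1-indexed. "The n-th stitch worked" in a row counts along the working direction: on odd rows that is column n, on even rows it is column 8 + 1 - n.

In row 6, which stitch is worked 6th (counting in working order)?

For row 6: chart row = ((6-1) mod 3) + 1 = 3; this is a WS (even) row.
Chart row 3 tiled across columns 1-8: K P K P K K P K
WS: work from column 8 back to column 1 (reverse the tiled row), swapping K<->P (YO and K2TOG unchanged).
Row 6 as worked: P K P P K P K P
Stitch 6 in working order -> P

Stitch:
P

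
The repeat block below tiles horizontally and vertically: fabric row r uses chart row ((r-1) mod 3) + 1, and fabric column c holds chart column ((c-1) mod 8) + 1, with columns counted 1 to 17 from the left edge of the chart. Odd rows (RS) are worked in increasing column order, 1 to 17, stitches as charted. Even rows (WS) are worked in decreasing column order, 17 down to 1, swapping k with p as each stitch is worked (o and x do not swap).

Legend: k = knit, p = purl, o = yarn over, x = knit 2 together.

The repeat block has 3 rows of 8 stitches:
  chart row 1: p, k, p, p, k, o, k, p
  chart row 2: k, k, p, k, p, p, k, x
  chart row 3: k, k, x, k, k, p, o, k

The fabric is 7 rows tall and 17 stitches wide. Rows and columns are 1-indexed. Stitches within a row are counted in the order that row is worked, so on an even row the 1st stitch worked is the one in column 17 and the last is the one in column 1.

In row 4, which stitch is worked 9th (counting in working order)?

Row 4: (4-1) mod 3 = 0, so use chart row 1. Even row -> WS.
Chart row 1 tiled across columns 1-17: p k p p k o k p p k p p k o k p p
Wrong side: read the tiled row from column 17 down to 1 and exchange k with p (leave o, x).
Row 4 as worked: k k p o p k k p k k p o p k k p k
The 9th stitch worked is k.

Result:
k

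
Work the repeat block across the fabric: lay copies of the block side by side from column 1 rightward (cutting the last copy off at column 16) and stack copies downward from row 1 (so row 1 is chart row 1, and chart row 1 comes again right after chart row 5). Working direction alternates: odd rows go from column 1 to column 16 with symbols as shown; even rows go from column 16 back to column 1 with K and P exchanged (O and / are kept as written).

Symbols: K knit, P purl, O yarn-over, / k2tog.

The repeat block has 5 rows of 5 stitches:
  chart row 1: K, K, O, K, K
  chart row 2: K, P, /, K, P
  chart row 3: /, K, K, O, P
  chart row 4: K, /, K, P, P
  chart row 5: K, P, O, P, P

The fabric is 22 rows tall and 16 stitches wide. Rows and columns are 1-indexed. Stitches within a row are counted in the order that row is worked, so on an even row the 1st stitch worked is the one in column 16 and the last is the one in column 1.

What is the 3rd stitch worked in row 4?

For row 4: chart row = ((4-1) mod 5) + 1 = 4; this is a WS (even) row.
Chart row 4 tiled across columns 1-16: K / K P P K / K P P K / K P P K
WS row: flip the tiled sequence (start at column 16) and apply K<->P; O and / stay.
Row 4 as worked: P K K P / P K K P / P K K P / P
Counting 3 along the worked row gives K.

== STITCH ==
K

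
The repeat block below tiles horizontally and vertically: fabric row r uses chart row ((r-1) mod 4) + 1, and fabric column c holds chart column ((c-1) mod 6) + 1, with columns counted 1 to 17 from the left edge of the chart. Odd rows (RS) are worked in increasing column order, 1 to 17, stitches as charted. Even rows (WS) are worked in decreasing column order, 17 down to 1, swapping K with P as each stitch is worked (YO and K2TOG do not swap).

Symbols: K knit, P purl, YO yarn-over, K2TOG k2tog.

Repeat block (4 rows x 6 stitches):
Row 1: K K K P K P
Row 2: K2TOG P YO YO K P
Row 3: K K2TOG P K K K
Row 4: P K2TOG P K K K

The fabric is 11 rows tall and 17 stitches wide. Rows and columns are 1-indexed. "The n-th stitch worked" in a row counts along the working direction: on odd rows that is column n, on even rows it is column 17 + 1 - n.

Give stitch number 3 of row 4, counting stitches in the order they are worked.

Row 4 uses chart row ((4-1) mod 4)+1 = 4. Row 4 is even, so WS.
Chart row 4 tiled across columns 1-17: P K2TOG P K K K P K2TOG P K K K P K2TOG P K K
Wrong side: read the tiled row from column 17 down to 1 and exchange K with P (leave YO, K2TOG).
Row 4 as worked: P P K K2TOG K P P P K K2TOG K P P P K K2TOG K
The 3rd stitch worked is K.

== STITCH ==
K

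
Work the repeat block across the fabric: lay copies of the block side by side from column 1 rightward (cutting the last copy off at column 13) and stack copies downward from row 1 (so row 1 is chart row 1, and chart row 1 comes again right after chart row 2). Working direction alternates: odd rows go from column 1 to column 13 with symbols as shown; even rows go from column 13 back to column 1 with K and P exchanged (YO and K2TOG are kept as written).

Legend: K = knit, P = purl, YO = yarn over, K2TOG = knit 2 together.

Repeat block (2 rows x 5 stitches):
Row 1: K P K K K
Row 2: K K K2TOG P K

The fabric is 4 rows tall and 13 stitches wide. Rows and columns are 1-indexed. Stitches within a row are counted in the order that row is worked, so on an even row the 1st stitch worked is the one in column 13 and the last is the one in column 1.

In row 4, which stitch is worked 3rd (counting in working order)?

== STITCH ==
P

Derivation:
Row 4 uses chart row ((4-1) mod 2)+1 = 2. Row 4 is even, so WS.
Chart row 2 tiled across columns 1-13: K K K2TOG P K K K K2TOG P K K K K2TOG
WS row: flip the tiled sequence (start at column 13) and apply K<->P; YO and K2TOG stay.
Row 4 as worked: K2TOG P P P K K2TOG P P P K K2TOG P P
Stitch 3 in working order -> P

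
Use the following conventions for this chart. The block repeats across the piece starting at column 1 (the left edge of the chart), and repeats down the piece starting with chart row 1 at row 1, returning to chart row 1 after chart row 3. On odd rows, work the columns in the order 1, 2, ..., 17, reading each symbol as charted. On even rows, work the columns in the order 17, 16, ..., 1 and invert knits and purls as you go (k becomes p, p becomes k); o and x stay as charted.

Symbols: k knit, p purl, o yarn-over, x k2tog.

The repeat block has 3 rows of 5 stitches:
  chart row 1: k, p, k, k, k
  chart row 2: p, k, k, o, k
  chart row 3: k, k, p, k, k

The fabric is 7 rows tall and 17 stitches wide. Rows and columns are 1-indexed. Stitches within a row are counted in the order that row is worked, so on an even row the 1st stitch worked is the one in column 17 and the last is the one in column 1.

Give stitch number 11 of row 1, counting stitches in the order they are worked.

Stitch:
k

Derivation:
Row 1: (1-1) mod 3 = 0, so use chart row 1. Odd row -> RS.
Chart row 1 tiled across columns 1-17: k p k k k k p k k k k p k k k k p
RS: work column 1 to column 17, symbols as charted — the tiled row is the row as worked.
The 11th stitch worked is k.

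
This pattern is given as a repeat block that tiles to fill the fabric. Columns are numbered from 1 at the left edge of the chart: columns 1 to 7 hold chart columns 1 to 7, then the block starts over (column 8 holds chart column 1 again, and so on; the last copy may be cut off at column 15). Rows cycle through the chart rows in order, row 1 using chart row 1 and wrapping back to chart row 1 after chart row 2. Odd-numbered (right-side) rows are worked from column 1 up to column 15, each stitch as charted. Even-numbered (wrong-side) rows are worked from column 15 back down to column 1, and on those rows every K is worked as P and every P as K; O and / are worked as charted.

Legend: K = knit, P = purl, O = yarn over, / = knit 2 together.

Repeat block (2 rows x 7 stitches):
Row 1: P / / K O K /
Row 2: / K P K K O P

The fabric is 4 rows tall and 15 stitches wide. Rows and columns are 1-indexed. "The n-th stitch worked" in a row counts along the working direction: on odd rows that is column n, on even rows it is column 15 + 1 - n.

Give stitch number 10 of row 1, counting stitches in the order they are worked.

== STITCH ==
/

Derivation:
For row 1: chart row = ((1-1) mod 2) + 1 = 1; this is a RS (odd) row.
Chart row 1 tiled across columns 1-15: P / / K O K / P / / K O K / P
RS: work column 1 to column 15, symbols as charted — the tiled row is the row as worked.
The 10th stitch worked is /.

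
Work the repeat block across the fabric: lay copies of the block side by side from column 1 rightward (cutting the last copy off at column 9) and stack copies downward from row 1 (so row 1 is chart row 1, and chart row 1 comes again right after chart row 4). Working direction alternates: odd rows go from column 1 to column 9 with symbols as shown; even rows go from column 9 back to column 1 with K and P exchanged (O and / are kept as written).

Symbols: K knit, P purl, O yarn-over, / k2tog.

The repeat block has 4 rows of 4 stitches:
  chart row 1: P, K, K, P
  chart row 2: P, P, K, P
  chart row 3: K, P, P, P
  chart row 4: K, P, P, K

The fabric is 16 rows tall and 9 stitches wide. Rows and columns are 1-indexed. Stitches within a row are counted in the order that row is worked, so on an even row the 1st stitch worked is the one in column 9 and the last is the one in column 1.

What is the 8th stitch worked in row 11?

Row 11 uses chart row ((11-1) mod 4)+1 = 3. Row 11 is odd, so RS.
Chart row 3 tiled across columns 1-9: K P P P K P P P K
Right side: take the tiled row as-is (worked left to right from column 1).
Counting 8 along the worked row gives P.

Stitch:
P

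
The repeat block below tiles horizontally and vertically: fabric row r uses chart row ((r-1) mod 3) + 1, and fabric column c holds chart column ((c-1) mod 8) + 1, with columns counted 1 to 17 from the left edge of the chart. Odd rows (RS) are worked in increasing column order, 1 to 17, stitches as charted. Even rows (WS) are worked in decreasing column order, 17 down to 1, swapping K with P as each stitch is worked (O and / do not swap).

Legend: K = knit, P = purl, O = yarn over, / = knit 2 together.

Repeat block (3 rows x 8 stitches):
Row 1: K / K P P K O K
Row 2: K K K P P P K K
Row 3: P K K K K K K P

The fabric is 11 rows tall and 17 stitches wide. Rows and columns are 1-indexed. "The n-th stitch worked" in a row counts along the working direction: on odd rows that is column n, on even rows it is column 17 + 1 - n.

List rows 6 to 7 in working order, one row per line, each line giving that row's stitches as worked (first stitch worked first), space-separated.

Result:
K K P P P P P P K K P P P P P P K
K / K P P K O K K / K P P K O K K

Derivation:
Row 6: chart row 3, WS - tiled (columns 1-17): P K K K K K K P P K K K K K K P P; work from column 17 back to 1 with K<->P swapped.
Row 7: chart row 1, RS - tile across columns 1-17 and work as-is.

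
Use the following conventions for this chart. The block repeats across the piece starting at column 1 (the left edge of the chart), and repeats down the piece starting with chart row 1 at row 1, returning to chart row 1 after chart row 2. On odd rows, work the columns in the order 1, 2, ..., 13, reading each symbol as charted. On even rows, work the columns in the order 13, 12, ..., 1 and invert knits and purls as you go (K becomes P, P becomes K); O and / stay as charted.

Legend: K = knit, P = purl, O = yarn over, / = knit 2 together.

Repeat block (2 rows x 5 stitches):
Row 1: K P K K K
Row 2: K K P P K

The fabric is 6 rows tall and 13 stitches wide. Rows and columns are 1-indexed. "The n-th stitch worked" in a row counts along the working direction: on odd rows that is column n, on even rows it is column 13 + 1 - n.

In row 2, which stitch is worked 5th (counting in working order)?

Row 2: (2-1) mod 2 = 1, so use chart row 2. Even row -> WS.
Chart row 2 tiled across columns 1-13: K K P P K K K P P K K K P
Wrong side: read the tiled row from column 13 down to 1 and exchange K with P (leave O, /).
Row 2 as worked: K P P P K K P P P K K P P
The 5th stitch worked is K.

Stitch:
K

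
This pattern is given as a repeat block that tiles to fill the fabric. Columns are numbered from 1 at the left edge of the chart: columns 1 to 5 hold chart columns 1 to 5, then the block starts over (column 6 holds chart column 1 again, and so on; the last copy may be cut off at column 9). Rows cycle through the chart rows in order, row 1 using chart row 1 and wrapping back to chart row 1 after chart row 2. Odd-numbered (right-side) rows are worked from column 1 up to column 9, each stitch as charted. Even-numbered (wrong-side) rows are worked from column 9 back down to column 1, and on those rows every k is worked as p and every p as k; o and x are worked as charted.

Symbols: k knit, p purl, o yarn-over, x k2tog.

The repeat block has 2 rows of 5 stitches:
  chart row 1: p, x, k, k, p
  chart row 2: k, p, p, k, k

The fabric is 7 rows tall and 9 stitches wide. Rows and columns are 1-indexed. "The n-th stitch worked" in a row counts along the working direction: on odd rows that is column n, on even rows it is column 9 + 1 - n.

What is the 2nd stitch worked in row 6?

== STITCH ==
k

Derivation:
Row 6: (6-1) mod 2 = 1, so use chart row 2. Even row -> WS.
Chart row 2 tiled across columns 1-9: k p p k k k p p k
WS row: flip the tiled sequence (start at column 9) and apply k<->p; o and x stay.
Row 6 as worked: p k k p p p k k p
The 2nd stitch worked is k.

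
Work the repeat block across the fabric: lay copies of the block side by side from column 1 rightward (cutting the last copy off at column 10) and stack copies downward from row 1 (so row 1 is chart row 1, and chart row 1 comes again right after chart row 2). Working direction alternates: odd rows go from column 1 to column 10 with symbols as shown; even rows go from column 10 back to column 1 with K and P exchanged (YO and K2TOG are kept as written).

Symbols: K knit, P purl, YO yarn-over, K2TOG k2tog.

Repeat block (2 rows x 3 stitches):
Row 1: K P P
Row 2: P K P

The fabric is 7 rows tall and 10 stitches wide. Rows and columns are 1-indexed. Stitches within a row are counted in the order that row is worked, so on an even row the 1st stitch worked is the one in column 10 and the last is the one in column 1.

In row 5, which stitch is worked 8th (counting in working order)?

Row 5 uses chart row ((5-1) mod 2)+1 = 1. Row 5 is odd, so RS.
Chart row 1 tiled across columns 1-10: K P P K P P K P P K
RS: work column 1 to column 10, symbols as charted — the tiled row is the row as worked.
Counting 8 along the worked row gives P.

Stitch:
P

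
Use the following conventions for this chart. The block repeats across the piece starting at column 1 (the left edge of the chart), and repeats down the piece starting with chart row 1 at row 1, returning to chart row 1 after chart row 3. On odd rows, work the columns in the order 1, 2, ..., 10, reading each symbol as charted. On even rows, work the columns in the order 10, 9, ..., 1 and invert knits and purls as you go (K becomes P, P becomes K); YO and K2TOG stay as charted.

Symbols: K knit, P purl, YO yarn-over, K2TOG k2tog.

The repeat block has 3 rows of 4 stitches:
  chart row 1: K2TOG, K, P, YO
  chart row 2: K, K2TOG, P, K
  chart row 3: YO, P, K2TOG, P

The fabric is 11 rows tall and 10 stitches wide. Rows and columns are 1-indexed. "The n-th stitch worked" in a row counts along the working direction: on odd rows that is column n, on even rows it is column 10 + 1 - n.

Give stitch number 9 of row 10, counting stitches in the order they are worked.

Stitch:
P

Derivation:
For row 10: chart row = ((10-1) mod 3) + 1 = 1; this is a WS (even) row.
Chart row 1 tiled across columns 1-10: K2TOG K P YO K2TOG K P YO K2TOG K
Wrong side: read the tiled row from column 10 down to 1 and exchange K with P (leave YO, K2TOG).
Row 10 as worked: P K2TOG YO K P K2TOG YO K P K2TOG
Stitch 9 in working order -> P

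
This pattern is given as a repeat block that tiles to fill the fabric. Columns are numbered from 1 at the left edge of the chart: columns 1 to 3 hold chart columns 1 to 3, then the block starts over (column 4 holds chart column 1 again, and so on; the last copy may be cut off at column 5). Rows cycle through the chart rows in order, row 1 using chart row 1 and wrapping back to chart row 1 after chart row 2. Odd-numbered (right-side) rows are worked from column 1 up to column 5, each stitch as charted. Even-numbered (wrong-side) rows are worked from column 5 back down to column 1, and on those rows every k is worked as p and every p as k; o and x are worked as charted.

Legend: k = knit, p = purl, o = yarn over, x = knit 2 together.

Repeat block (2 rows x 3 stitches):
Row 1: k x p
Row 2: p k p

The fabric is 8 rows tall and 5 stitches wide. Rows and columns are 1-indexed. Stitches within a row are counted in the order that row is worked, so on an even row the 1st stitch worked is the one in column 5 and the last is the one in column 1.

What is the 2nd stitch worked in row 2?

== STITCH ==
k

Derivation:
For row 2: chart row = ((2-1) mod 2) + 1 = 2; this is a WS (even) row.
Chart row 2 tiled across columns 1-5: p k p p k
Wrong side: read the tiled row from column 5 down to 1 and exchange k with p (leave o, x).
Row 2 as worked: p k k p k
The 2nd stitch worked is k.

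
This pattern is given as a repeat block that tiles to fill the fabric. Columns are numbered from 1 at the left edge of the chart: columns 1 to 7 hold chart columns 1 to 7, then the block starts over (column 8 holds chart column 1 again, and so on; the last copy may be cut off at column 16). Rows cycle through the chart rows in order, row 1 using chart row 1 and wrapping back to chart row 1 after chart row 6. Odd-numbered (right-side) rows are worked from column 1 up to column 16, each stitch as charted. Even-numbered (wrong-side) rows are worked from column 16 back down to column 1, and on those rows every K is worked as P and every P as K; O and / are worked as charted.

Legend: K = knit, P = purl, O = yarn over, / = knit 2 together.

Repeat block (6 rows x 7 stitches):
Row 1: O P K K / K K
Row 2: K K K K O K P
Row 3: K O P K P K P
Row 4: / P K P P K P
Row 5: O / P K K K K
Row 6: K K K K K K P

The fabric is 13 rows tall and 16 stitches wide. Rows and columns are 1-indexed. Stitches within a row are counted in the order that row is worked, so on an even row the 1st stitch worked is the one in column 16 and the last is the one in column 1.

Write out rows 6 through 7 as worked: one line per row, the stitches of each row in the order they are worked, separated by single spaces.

Result:
P P K P P P P P P K P P P P P P
O P K K / K K O P K K / K K O P

Derivation:
Row 6: chart row 6, WS - tiled (columns 1-16): K K K K K K P K K K K K K P K K; work from column 16 back to 1 with K<->P swapped.
Row 7: chart row 1, RS - tile across columns 1-16 and work as-is.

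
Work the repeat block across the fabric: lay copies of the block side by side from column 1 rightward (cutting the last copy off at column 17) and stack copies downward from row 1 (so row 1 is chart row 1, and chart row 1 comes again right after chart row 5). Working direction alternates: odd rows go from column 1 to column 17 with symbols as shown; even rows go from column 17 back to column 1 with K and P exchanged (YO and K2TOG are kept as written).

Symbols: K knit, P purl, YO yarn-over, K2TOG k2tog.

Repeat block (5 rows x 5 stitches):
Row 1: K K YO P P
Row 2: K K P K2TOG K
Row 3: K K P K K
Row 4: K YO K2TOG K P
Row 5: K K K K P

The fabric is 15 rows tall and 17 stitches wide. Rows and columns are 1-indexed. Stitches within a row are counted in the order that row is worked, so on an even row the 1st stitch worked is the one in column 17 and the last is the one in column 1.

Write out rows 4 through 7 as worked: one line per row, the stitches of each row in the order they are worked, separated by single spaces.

Row 4: chart row 4, WS - tiled (columns 1-17): K YO K2TOG K P K YO K2TOG K P K YO K2TOG K P K YO; work from column 17 back to 1 with K<->P swapped.
Row 5: chart row 5, RS - tile across columns 1-17 and work as-is.
Row 6: chart row 1, WS - tiled (columns 1-17): K K YO P P K K YO P P K K YO P P K K; work from column 17 back to 1 with K<->P swapped.
Row 7: chart row 2, RS - tile across columns 1-17 and work as-is.

Rows as worked:
YO P K P K2TOG YO P K P K2TOG YO P K P K2TOG YO P
K K K K P K K K K P K K K K P K K
P P K K YO P P K K YO P P K K YO P P
K K P K2TOG K K K P K2TOG K K K P K2TOG K K K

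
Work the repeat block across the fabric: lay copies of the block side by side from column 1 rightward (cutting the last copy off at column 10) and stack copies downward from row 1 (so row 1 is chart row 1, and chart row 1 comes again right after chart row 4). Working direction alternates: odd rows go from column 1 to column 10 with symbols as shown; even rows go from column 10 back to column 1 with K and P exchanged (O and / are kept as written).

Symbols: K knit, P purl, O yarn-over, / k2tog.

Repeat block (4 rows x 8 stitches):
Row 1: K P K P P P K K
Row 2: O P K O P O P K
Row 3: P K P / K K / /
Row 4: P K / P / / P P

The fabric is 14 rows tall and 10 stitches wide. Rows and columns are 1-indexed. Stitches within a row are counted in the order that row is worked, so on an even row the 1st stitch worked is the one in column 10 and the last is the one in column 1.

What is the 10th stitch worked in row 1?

Row 1 uses chart row ((1-1) mod 4)+1 = 1. Row 1 is odd, so RS.
Chart row 1 tiled across columns 1-10: K P K P P P K K K P
Right side: take the tiled row as-is (worked left to right from column 1).
Counting 10 along the worked row gives P.

Stitch:
P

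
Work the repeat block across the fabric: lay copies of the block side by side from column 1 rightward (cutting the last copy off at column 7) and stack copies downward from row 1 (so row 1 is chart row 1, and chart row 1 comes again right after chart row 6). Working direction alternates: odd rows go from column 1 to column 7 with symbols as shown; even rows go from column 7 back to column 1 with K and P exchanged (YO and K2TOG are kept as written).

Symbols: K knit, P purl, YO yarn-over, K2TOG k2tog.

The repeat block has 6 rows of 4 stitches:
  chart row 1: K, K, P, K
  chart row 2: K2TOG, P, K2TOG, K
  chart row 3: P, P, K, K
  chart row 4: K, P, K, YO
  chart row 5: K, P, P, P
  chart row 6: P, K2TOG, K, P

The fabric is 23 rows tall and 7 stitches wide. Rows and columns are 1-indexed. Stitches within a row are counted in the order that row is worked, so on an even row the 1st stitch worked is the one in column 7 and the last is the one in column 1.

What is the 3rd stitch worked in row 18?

Stitch:
K

Derivation:
Row 18: (18-1) mod 6 = 5, so use chart row 6. Even row -> WS.
Chart row 6 tiled across columns 1-7: P K2TOG K P P K2TOG K
WS row: flip the tiled sequence (start at column 7) and apply K<->P; YO and K2TOG stay.
Row 18 as worked: P K2TOG K K P K2TOG K
The 3rd stitch worked is K.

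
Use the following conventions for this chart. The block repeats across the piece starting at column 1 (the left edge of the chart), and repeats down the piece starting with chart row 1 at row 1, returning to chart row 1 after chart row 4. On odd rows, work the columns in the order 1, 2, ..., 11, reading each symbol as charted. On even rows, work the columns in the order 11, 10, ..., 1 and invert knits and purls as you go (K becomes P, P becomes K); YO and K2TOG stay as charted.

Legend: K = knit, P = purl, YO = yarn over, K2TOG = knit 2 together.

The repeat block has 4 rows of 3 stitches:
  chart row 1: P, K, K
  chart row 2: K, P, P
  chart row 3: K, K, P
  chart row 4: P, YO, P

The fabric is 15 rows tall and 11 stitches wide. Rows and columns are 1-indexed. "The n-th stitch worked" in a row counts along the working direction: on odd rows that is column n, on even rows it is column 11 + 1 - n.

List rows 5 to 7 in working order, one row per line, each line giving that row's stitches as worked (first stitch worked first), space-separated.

Row 5: chart row 1, RS - tile across columns 1-11 and work as-is.
Row 6: chart row 2, WS - tiled (columns 1-11): K P P K P P K P P K P; work from column 11 back to 1 with K<->P swapped.
Row 7: chart row 3, RS - tile across columns 1-11 and work as-is.

Rows as worked:
P K K P K K P K K P K
K P K K P K K P K K P
K K P K K P K K P K K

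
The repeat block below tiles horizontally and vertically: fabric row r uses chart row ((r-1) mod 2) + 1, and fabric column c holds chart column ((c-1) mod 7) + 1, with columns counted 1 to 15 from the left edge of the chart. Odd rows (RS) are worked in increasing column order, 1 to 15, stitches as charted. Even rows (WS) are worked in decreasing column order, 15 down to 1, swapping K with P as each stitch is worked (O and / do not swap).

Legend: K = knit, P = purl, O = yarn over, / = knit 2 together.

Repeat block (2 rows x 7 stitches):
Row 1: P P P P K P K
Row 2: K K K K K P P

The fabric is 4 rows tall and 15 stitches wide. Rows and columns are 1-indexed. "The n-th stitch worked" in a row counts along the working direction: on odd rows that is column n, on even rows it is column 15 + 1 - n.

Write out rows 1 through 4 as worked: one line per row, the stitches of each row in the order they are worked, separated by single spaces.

Rows as worked:
P P P P K P K P P P P K P K P
P K K P P P P P K K P P P P P
P P P P K P K P P P P K P K P
P K K P P P P P K K P P P P P

Derivation:
Row 1: chart row 1, RS - tile across columns 1-15 and work as-is.
Row 2: chart row 2, WS - tiled (columns 1-15): K K K K K P P K K K K K P P K; work from column 15 back to 1 with K<->P swapped.
Row 3: chart row 1, RS - tile across columns 1-15 and work as-is.
Row 4: chart row 2, WS - tiled (columns 1-15): K K K K K P P K K K K K P P K; work from column 15 back to 1 with K<->P swapped.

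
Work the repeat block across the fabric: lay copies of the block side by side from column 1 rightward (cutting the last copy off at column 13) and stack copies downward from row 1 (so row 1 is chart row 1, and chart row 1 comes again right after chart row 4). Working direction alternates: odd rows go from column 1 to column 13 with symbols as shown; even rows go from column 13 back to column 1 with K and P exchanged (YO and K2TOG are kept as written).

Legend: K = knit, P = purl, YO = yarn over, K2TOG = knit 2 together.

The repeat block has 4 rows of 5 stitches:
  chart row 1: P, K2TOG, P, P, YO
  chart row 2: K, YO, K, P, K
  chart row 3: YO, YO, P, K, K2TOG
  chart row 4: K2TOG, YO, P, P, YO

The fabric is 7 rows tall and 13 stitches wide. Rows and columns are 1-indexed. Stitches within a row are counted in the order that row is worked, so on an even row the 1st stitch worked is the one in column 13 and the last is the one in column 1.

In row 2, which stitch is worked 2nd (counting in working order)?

Stitch:
YO

Derivation:
Row 2 uses chart row ((2-1) mod 4)+1 = 2. Row 2 is even, so WS.
Chart row 2 tiled across columns 1-13: K YO K P K K YO K P K K YO K
WS: work from column 13 back to column 1 (reverse the tiled row), swapping K<->P (YO and K2TOG unchanged).
Row 2 as worked: P YO P P K P YO P P K P YO P
Counting 2 along the worked row gives YO.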